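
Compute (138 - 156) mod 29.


138 - 156 = -18
-18 mod 29 = 11


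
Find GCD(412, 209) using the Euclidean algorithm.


412 = 1 * 209 + 203
209 = 1 * 203 + 6
203 = 33 * 6 + 5
6 = 1 * 5 + 1
5 = 5 * 1 + 0
GCD = 1


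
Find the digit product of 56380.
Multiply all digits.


5 × 6 × 3 × 8 × 0 = 0


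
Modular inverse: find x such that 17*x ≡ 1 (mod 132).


Use the extended Euclidean algorithm on (132, 17); each row r = 132*s + 17*t:
r=132, s=1, t=0
r=17, s=0, t=1
q=7: r=13, s=1, t=-7   [132*(1) + 17*(-7) = 13]
q=1: r=4, s=-1, t=8   [132*(-1) + 17*(8) = 4]
q=3: r=1, s=4, t=-31   [132*(4) + 17*(-31) = 1]
q=4: r=0, s=-17, t=132   [132*(-17) + 17*(132) = 0]
GCD = 1 with t = -31, so 17*(-31) ≡ 1 (mod 132)
Inverse = -31 mod 132 = 101
Check: 17 * 101 = 1717 ≡ 1 (mod 132)

17^(-1) ≡ 101 (mod 132)


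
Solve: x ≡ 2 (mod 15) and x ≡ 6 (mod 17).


M = 15*17 = 255
M1 = M/15 = 17, M2 = M/17 = 15
M1^(-1) mod 15 = 8, M2^(-1) mod 17 = 8
x = 2*17*8 + 6*15*8 = 992
992 mod 255 = 227
Check: 227 mod 15 = 2 ✓, 227 mod 17 = 6 ✓

x ≡ 227 (mod 255)


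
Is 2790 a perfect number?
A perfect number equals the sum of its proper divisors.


Proper divisors of 2790: 1, 2, 3, 5, 6, 9, 10, 15, 18, 30, 31, 45, 62, 90, 93, 155, 186, 279, 310, 465, 558, 930, 1395
Sum = 1 + 2 + 3 + 5 + 6 + 9 + 10 + 15 + 18 + 30 + 31 + 45 + 62 + 90 + 93 + 155 + 186 + 279 + 310 + 465 + 558 + 930 + 1395 = 4698

No, 2790 is not perfect (4698 ≠ 2790)


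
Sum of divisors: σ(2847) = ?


Divisors of 2847: 1, 3, 13, 39, 73, 219, 949, 2847
Sum = 1 + 3 + 13 + 39 + 73 + 219 + 949 + 2847 = 4144

σ(2847) = 4144


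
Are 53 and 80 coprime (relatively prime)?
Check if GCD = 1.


Euclidean algorithm:
80 = 1 * 53 + 27
53 = 1 * 27 + 26
27 = 1 * 26 + 1
26 = 26 * 1 + 0
GCD(53, 80) = 1

Yes, coprime (GCD = 1)


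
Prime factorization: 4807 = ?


4807 / 11 = 437
437 / 19 = 23
23 / 23 = 1
4807 = 11 × 19 × 23


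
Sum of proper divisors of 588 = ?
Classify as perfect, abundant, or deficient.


Proper divisors: 1, 2, 3, 4, 6, 7, 12, 14, 21, 28, 42, 49, 84, 98, 147, 196, 294
Sum = 1 + 2 + 3 + 4 + 6 + 7 + 12 + 14 + 21 + 28 + 42 + 49 + 84 + 98 + 147 + 196 + 294 = 1008
1008 > 588 → abundant

s(588) = 1008 (abundant)


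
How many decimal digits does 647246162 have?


647246162 has 9 digits in base 10
floor(log10(647246162)) + 1 = floor(8.8111) + 1 = 9

9 digits (base 10)


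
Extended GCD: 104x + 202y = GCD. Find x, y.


Tabular extended Euclidean (each row: r = 104*s + 202*t):
r=104, s=1, t=0
r=202, s=0, t=1
q=0: r=104, s=1, t=0   [104*(1) + 202*(0) = 104]
q=1: r=98, s=-1, t=1   [104*(-1) + 202*(1) = 98]
q=1: r=6, s=2, t=-1   [104*(2) + 202*(-1) = 6]
q=16: r=2, s=-33, t=17   [104*(-33) + 202*(17) = 2]
q=3: r=0, s=101, t=-52   [104*(101) + 202*(-52) = 0]
GCD = 2; from the row with r=2: x=-33, y=17
Check: 104*(-33) + 202*(17) = -3432 + 3434 = 2

GCD = 2, x = -33, y = 17


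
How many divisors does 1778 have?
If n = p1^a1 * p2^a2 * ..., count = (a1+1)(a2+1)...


1778 = 2^1 × 7^1 × 127^1
d(1778) = (1+1) × (1+1) × (1+1) = 8

8 divisors


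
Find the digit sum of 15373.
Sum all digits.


1 + 5 + 3 + 7 + 3 = 19


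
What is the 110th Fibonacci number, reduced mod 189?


F(k) mod 189 for k=1..110:
1, 1, 2, 3, 5, 8, 13, 21, 34, 55, 89, 144, 44, 188, 43, 42, 85, 127, 23, 150, 173, 134, 118, 63, 181, 55, 47, 102, 149, 62, 22, 84, 106, 1, 107, 108, 26, 134, 160, 105, 76, 181, 68, 60, 128, 188, 127, 126, 64, 1, 65, 66, 131, 8, 139, 147, 97, 55, 152, 18, 170, 188, 169, 168, 148, 127, 86, 24, 110, 134, 55, 0, 55, 55, 110, 165, 86, 62, 148, 21, 169, 1, 170, 171, 152, 134, 97, 42, 139, 181, 131, 123, 65, 188, 64, 63, 127, 1, 128, 129, 68, 8, 76, 84, 160, 55, 26, 81, 107, 188
F(110) mod 189 = 188


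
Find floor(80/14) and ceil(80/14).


80/14 = 5.7143
floor = 5
ceil = 6

floor = 5, ceil = 6


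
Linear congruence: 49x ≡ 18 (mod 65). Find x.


GCD(49, 65) = 1, unique solution
a^(-1) mod 65 = 4
x = 4 * 18 mod 65 = 7

x ≡ 7 (mod 65)


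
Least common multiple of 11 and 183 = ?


GCD(11, 183) = 1
LCM = 11*183/1 = 2013/1 = 2013

LCM = 2013


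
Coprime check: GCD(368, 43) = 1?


Euclidean algorithm:
368 = 8 * 43 + 24
43 = 1 * 24 + 19
24 = 1 * 19 + 5
19 = 3 * 5 + 4
5 = 1 * 4 + 1
4 = 4 * 1 + 0
GCD(368, 43) = 1

Yes, coprime (GCD = 1)


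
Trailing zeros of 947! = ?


floor(947/5) = 189
floor(947/25) = 37
floor(947/125) = 7
floor(947/625) = 1
Total = 234

234 trailing zeros


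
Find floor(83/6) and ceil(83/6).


83/6 = 13.8333
floor = 13
ceil = 14

floor = 13, ceil = 14


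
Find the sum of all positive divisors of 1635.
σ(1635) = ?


Divisors of 1635: 1, 3, 5, 15, 109, 327, 545, 1635
Sum = 1 + 3 + 5 + 15 + 109 + 327 + 545 + 1635 = 2640

σ(1635) = 2640


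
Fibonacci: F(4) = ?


Sequence: 1, 1, 2, 3
F(4) = 3


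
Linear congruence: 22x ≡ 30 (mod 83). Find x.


GCD(22, 83) = 1, unique solution
a^(-1) mod 83 = 34
x = 34 * 30 mod 83 = 24

x ≡ 24 (mod 83)


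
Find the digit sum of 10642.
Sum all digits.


1 + 0 + 6 + 4 + 2 = 13


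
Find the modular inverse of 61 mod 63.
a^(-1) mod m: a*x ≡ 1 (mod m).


Use the extended Euclidean algorithm on (63, 61); each row r = 63*s + 61*t:
r=63, s=1, t=0
r=61, s=0, t=1
q=1: r=2, s=1, t=-1   [63*(1) + 61*(-1) = 2]
q=30: r=1, s=-30, t=31   [63*(-30) + 61*(31) = 1]
q=2: r=0, s=61, t=-63   [63*(61) + 61*(-63) = 0]
GCD = 1 with t = 31, so 61*(31) ≡ 1 (mod 63)
Inverse = 31 mod 63 = 31
Check: 61 * 31 = 1891 ≡ 1 (mod 63)

61^(-1) ≡ 31 (mod 63)


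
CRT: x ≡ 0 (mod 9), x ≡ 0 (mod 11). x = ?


M = 9*11 = 99
M1 = M/9 = 11, M2 = M/11 = 9
M1^(-1) mod 9 = 5, M2^(-1) mod 11 = 5
x = 0*11*5 + 0*9*5 = 0
0 mod 99 = 0
Check: 0 mod 9 = 0 ✓, 0 mod 11 = 0 ✓

x ≡ 0 (mod 99)


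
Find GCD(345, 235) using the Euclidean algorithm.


345 = 1 * 235 + 110
235 = 2 * 110 + 15
110 = 7 * 15 + 5
15 = 3 * 5 + 0
GCD = 5


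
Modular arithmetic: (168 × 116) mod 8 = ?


168 × 116 = 19488
19488 mod 8 = 0


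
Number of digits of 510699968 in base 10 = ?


510699968 has 9 digits in base 10
floor(log10(510699968)) + 1 = floor(8.7082) + 1 = 9

9 digits (base 10)


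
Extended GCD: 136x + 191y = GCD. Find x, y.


Tabular extended Euclidean (each row: r = 136*s + 191*t):
r=136, s=1, t=0
r=191, s=0, t=1
q=0: r=136, s=1, t=0   [136*(1) + 191*(0) = 136]
q=1: r=55, s=-1, t=1   [136*(-1) + 191*(1) = 55]
q=2: r=26, s=3, t=-2   [136*(3) + 191*(-2) = 26]
q=2: r=3, s=-7, t=5   [136*(-7) + 191*(5) = 3]
q=8: r=2, s=59, t=-42   [136*(59) + 191*(-42) = 2]
q=1: r=1, s=-66, t=47   [136*(-66) + 191*(47) = 1]
q=2: r=0, s=191, t=-136   [136*(191) + 191*(-136) = 0]
GCD = 1; from the row with r=1: x=-66, y=47
Check: 136*(-66) + 191*(47) = -8976 + 8977 = 1

GCD = 1, x = -66, y = 47


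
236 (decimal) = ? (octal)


236 (base 10) = 236 (decimal)
236 (decimal) = 354 (base 8)


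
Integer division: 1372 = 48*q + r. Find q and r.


1372 = 48 * 28 + 28
Check: 1344 + 28 = 1372

q = 28, r = 28


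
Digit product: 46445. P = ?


4 × 6 × 4 × 4 × 5 = 1920


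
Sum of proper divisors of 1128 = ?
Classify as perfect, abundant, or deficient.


Proper divisors: 1, 2, 3, 4, 6, 8, 12, 24, 47, 94, 141, 188, 282, 376, 564
Sum = 1 + 2 + 3 + 4 + 6 + 8 + 12 + 24 + 47 + 94 + 141 + 188 + 282 + 376 + 564 = 1752
1752 > 1128 → abundant

s(1128) = 1752 (abundant)


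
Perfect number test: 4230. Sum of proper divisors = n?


Proper divisors of 4230: 1, 2, 3, 5, 6, 9, 10, 15, 18, 30, 45, 47, 90, 94, 141, 235, 282, 423, 470, 705, 846, 1410, 2115
Sum = 1 + 2 + 3 + 5 + 6 + 9 + 10 + 15 + 18 + 30 + 45 + 47 + 90 + 94 + 141 + 235 + 282 + 423 + 470 + 705 + 846 + 1410 + 2115 = 7002

No, 4230 is not perfect (7002 ≠ 4230)


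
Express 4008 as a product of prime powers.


4008 / 2 = 2004
2004 / 2 = 1002
1002 / 2 = 501
501 / 3 = 167
167 / 167 = 1
4008 = 2^3 × 3 × 167


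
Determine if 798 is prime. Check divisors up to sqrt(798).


798 / 2 = 399 (exact division)
798 is NOT prime.

No, 798 is not prime


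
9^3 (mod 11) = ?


9^1 mod 11 = 9
9^2 mod 11 = 4
9^3 mod 11 = 3


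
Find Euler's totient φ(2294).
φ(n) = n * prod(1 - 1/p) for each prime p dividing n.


2294 = 2 × 31 × 37
Prime factors: 2, 31, 37
φ(2294) = 2294 × (1-1/2) × (1-1/31) × (1-1/37)
= 2294 × 1/2 × 30/31 × 36/37 = 1080

φ(2294) = 1080


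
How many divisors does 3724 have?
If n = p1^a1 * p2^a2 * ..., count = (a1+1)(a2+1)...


3724 = 2^2 × 7^2 × 19^1
d(3724) = (2+1) × (2+1) × (1+1) = 18

18 divisors


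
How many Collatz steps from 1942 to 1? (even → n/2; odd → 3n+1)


1942 → 971 → 2914 → 1457 → 4372 → 2186 → 1093 → 3280 → 1640 → 820 → 410 → 205 → 616 → 308 → 154 → 77 → 232 → 116 → 58 → 29 → 88 → 44 → 22 → 11 → 34 → 17 → 52 → 26 → 13 → 40 → 20 → 10 → 5 → 16 → 8 → 4 → 2 → 1
Total steps = 37

37 steps


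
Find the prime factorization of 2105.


2105 / 5 = 421
421 / 421 = 1
2105 = 5 × 421


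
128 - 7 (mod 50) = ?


128 - 7 = 121
121 mod 50 = 21


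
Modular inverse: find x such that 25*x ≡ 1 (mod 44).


Use the extended Euclidean algorithm on (44, 25); each row r = 44*s + 25*t:
r=44, s=1, t=0
r=25, s=0, t=1
q=1: r=19, s=1, t=-1   [44*(1) + 25*(-1) = 19]
q=1: r=6, s=-1, t=2   [44*(-1) + 25*(2) = 6]
q=3: r=1, s=4, t=-7   [44*(4) + 25*(-7) = 1]
q=6: r=0, s=-25, t=44   [44*(-25) + 25*(44) = 0]
GCD = 1 with t = -7, so 25*(-7) ≡ 1 (mod 44)
Inverse = -7 mod 44 = 37
Check: 25 * 37 = 925 ≡ 1 (mod 44)

25^(-1) ≡ 37 (mod 44)


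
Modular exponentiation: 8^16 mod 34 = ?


8^1 mod 34 = 8
8^2 mod 34 = 30
8^3 mod 34 = 2
8^4 mod 34 = 16
8^5 mod 34 = 26
8^6 mod 34 = 4
8^7 mod 34 = 32
8^8 mod 34 = 18
8^9 mod 34 = 8
8^10 mod 34 = 30
8^11 mod 34 = 2
8^12 mod 34 = 16
8^13 mod 34 = 26
8^14 mod 34 = 4
8^15 mod 34 = 32
8^16 mod 34 = 18


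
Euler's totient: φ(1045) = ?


1045 = 5 × 11 × 19
Prime factors: 5, 11, 19
φ(1045) = 1045 × (1-1/5) × (1-1/11) × (1-1/19)
= 1045 × 4/5 × 10/11 × 18/19 = 720

φ(1045) = 720


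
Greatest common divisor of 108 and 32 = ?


108 = 3 * 32 + 12
32 = 2 * 12 + 8
12 = 1 * 8 + 4
8 = 2 * 4 + 0
GCD = 4


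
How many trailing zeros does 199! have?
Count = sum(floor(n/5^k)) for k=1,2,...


floor(199/5) = 39
floor(199/25) = 7
floor(199/125) = 1
Total = 47

47 trailing zeros


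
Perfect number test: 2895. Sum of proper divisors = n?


Proper divisors of 2895: 1, 3, 5, 15, 193, 579, 965
Sum = 1 + 3 + 5 + 15 + 193 + 579 + 965 = 1761

No, 2895 is not perfect (1761 ≠ 2895)


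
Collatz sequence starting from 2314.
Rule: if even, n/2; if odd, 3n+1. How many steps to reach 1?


2314 → 1157 → 3472 → 1736 → 868 → 434 → 217 → 652 → 326 → 163 → 490 → 245 → 736 → 368 → 184 → 92 → 46 → 23 → 70 → 35 → 106 → 53 → 160 → 80 → 40 → 20 → 10 → 5 → 16 → 8 → 4 → 2 → 1
Total steps = 32

32 steps


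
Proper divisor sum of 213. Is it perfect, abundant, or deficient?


Proper divisors: 1, 3, 71
Sum = 1 + 3 + 71 = 75
75 < 213 → deficient

s(213) = 75 (deficient)


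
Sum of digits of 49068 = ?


4 + 9 + 0 + 6 + 8 = 27


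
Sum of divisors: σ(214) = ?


Divisors of 214: 1, 2, 107, 214
Sum = 1 + 2 + 107 + 214 = 324

σ(214) = 324


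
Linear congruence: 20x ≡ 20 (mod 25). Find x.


GCD(20, 25) = 5 divides 20
Divide: 4x ≡ 4 (mod 5)
x ≡ 1 (mod 5)


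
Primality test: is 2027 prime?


Check divisors up to sqrt(2027) = 45.0222
No divisors found.
2027 is prime.

Yes, 2027 is prime


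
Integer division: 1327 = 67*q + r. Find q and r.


1327 = 67 * 19 + 54
Check: 1273 + 54 = 1327

q = 19, r = 54


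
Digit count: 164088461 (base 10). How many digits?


164088461 has 9 digits in base 10
floor(log10(164088461)) + 1 = floor(8.2151) + 1 = 9

9 digits (base 10)


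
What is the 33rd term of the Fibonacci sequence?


Sequence: 1, 1, 2, 3, 5, 8, 13, 21, 34, 55, 89, 144, 233, 377, 610, 987, 1597, 2584, 4181, 6765, 10946, 17711, 28657, 46368, 75025, 121393, 196418, 317811, 514229, 832040, 1346269, 2178309, 3524578
F(33) = 3524578


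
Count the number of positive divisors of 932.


932 = 2^2 × 233^1
d(932) = (2+1) × (1+1) = 6

6 divisors


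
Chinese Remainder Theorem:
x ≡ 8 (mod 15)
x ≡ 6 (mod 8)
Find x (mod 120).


M = 15*8 = 120
M1 = M/15 = 8, M2 = M/8 = 15
M1^(-1) mod 15 = 2, M2^(-1) mod 8 = 7
x = 8*8*2 + 6*15*7 = 758
758 mod 120 = 38
Check: 38 mod 15 = 8 ✓, 38 mod 8 = 6 ✓

x ≡ 38 (mod 120)


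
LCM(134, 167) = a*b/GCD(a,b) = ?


GCD(134, 167) = 1
LCM = 134*167/1 = 22378/1 = 22378

LCM = 22378


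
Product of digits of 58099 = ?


5 × 8 × 0 × 9 × 9 = 0


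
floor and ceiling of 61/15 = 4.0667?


61/15 = 4.0667
floor = 4
ceil = 5

floor = 4, ceil = 5


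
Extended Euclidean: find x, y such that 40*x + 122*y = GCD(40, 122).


Tabular extended Euclidean (each row: r = 40*s + 122*t):
r=40, s=1, t=0
r=122, s=0, t=1
q=0: r=40, s=1, t=0   [40*(1) + 122*(0) = 40]
q=3: r=2, s=-3, t=1   [40*(-3) + 122*(1) = 2]
q=20: r=0, s=61, t=-20   [40*(61) + 122*(-20) = 0]
GCD = 2; from the row with r=2: x=-3, y=1
Check: 40*(-3) + 122*(1) = -120 + 122 = 2

GCD = 2, x = -3, y = 1


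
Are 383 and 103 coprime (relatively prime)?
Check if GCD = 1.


Euclidean algorithm:
383 = 3 * 103 + 74
103 = 1 * 74 + 29
74 = 2 * 29 + 16
29 = 1 * 16 + 13
16 = 1 * 13 + 3
13 = 4 * 3 + 1
3 = 3 * 1 + 0
GCD(383, 103) = 1

Yes, coprime (GCD = 1)


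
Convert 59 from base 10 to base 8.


59 (base 10) = 59 (decimal)
59 (decimal) = 73 (base 8)


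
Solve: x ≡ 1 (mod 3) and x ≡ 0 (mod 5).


M = 3*5 = 15
M1 = M/3 = 5, M2 = M/5 = 3
M1^(-1) mod 3 = 2, M2^(-1) mod 5 = 2
x = 1*5*2 + 0*3*2 = 10
10 mod 15 = 10
Check: 10 mod 3 = 1 ✓, 10 mod 5 = 0 ✓

x ≡ 10 (mod 15)


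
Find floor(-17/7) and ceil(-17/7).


-17/7 = -2.4286
floor = -3
ceil = -2

floor = -3, ceil = -2


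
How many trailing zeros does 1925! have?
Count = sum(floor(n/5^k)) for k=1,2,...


floor(1925/5) = 385
floor(1925/25) = 77
floor(1925/125) = 15
floor(1925/625) = 3
Total = 480

480 trailing zeros


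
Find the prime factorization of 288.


288 / 2 = 144
144 / 2 = 72
72 / 2 = 36
36 / 2 = 18
18 / 2 = 9
9 / 3 = 3
3 / 3 = 1
288 = 2^5 × 3^2


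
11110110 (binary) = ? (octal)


11110110 (base 2) = 246 (decimal)
246 (decimal) = 366 (base 8)


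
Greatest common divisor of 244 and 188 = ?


244 = 1 * 188 + 56
188 = 3 * 56 + 20
56 = 2 * 20 + 16
20 = 1 * 16 + 4
16 = 4 * 4 + 0
GCD = 4


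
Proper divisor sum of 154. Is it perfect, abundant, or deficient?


Proper divisors: 1, 2, 7, 11, 14, 22, 77
Sum = 1 + 2 + 7 + 11 + 14 + 22 + 77 = 134
134 < 154 → deficient

s(154) = 134 (deficient)


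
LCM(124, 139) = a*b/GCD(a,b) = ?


GCD(124, 139) = 1
LCM = 124*139/1 = 17236/1 = 17236

LCM = 17236


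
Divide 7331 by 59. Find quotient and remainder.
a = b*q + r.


7331 = 59 * 124 + 15
Check: 7316 + 15 = 7331

q = 124, r = 15


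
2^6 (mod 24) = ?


2^1 mod 24 = 2
2^2 mod 24 = 4
2^3 mod 24 = 8
2^4 mod 24 = 16
2^5 mod 24 = 8
2^6 mod 24 = 16


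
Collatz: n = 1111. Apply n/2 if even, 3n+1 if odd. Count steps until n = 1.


1111 → 3334 → 1667 → 5002 → 2501 → 7504 → 3752 → 1876 → 938 → 469 → 1408 → 704 → 352 → 176 → 88 → 44 → 22 → 11 → 34 → 17 → 52 → 26 → 13 → 40 → 20 → 10 → 5 → 16 → 8 → 4 → 2 → 1
Total steps = 31

31 steps


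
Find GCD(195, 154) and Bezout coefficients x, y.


Tabular extended Euclidean (each row: r = 195*s + 154*t):
r=195, s=1, t=0
r=154, s=0, t=1
q=1: r=41, s=1, t=-1   [195*(1) + 154*(-1) = 41]
q=3: r=31, s=-3, t=4   [195*(-3) + 154*(4) = 31]
q=1: r=10, s=4, t=-5   [195*(4) + 154*(-5) = 10]
q=3: r=1, s=-15, t=19   [195*(-15) + 154*(19) = 1]
q=10: r=0, s=154, t=-195   [195*(154) + 154*(-195) = 0]
GCD = 1; from the row with r=1: x=-15, y=19
Check: 195*(-15) + 154*(19) = -2925 + 2926 = 1

GCD = 1, x = -15, y = 19


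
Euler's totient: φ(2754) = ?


2754 = 2 × 3^4 × 17
Prime factors: 2, 3, 17
φ(2754) = 2754 × (1-1/2) × (1-1/3) × (1-1/17)
= 2754 × 1/2 × 2/3 × 16/17 = 864

φ(2754) = 864


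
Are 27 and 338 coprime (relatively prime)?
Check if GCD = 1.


Euclidean algorithm:
338 = 12 * 27 + 14
27 = 1 * 14 + 13
14 = 1 * 13 + 1
13 = 13 * 1 + 0
GCD(27, 338) = 1

Yes, coprime (GCD = 1)


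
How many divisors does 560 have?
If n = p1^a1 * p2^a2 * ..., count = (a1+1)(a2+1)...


560 = 2^4 × 5^1 × 7^1
d(560) = (4+1) × (1+1) × (1+1) = 20

20 divisors


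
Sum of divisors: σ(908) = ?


Divisors of 908: 1, 2, 4, 227, 454, 908
Sum = 1 + 2 + 4 + 227 + 454 + 908 = 1596

σ(908) = 1596


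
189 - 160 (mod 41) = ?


189 - 160 = 29
29 mod 41 = 29


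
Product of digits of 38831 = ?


3 × 8 × 8 × 3 × 1 = 576


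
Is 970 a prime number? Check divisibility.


970 / 2 = 485 (exact division)
970 is NOT prime.

No, 970 is not prime


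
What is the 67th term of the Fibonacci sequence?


Sequence: 1, 1, 2, 3, 5, 8, 13, 21, 34, 55, 89, 144, 233, 377, 610, 987, 1597, 2584, 4181, 6765, 10946, 17711, 28657, 46368, 75025, 121393, 196418, 317811, 514229, 832040, 1346269, 2178309, 3524578, 5702887, 9227465, 14930352, 24157817, 39088169, 63245986, 102334155, 165580141, 267914296, 433494437, 701408733, 1134903170, 1836311903, 2971215073, 4807526976, 7778742049, 12586269025, 20365011074, 32951280099, 53316291173, 86267571272, 139583862445, 225851433717, 365435296162, 591286729879, 956722026041, 1548008755920, 2504730781961, 4052739537881, 6557470319842, 10610209857723, 17167680177565, 27777890035288, 44945570212853
F(67) = 44945570212853


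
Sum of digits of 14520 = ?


1 + 4 + 5 + 2 + 0 = 12


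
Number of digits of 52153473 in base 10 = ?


52153473 has 8 digits in base 10
floor(log10(52153473)) + 1 = floor(7.7173) + 1 = 8

8 digits (base 10)


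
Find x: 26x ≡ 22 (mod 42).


GCD(26, 42) = 2 divides 22
Divide: 13x ≡ 11 (mod 21)
x ≡ 17 (mod 21)


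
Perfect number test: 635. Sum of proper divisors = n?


Proper divisors of 635: 1, 5, 127
Sum = 1 + 5 + 127 = 133

No, 635 is not perfect (133 ≠ 635)


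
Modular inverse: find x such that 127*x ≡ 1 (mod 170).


Use the extended Euclidean algorithm on (170, 127); each row r = 170*s + 127*t:
r=170, s=1, t=0
r=127, s=0, t=1
q=1: r=43, s=1, t=-1   [170*(1) + 127*(-1) = 43]
q=2: r=41, s=-2, t=3   [170*(-2) + 127*(3) = 41]
q=1: r=2, s=3, t=-4   [170*(3) + 127*(-4) = 2]
q=20: r=1, s=-62, t=83   [170*(-62) + 127*(83) = 1]
q=2: r=0, s=127, t=-170   [170*(127) + 127*(-170) = 0]
GCD = 1 with t = 83, so 127*(83) ≡ 1 (mod 170)
Inverse = 83 mod 170 = 83
Check: 127 * 83 = 10541 ≡ 1 (mod 170)

127^(-1) ≡ 83 (mod 170)


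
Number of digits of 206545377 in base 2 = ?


206545377 in base 2 = 1100010011111010000111100001
Number of digits = 28

28 digits (base 2)


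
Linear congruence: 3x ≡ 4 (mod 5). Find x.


GCD(3, 5) = 1, unique solution
a^(-1) mod 5 = 2
x = 2 * 4 mod 5 = 3

x ≡ 3 (mod 5)


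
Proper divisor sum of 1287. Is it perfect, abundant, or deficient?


Proper divisors: 1, 3, 9, 11, 13, 33, 39, 99, 117, 143, 429
Sum = 1 + 3 + 9 + 11 + 13 + 33 + 39 + 99 + 117 + 143 + 429 = 897
897 < 1287 → deficient

s(1287) = 897 (deficient)


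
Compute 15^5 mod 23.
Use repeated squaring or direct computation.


15^1 mod 23 = 15
15^2 mod 23 = 18
15^3 mod 23 = 17
15^4 mod 23 = 2
15^5 mod 23 = 7


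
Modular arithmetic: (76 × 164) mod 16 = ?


76 × 164 = 12464
12464 mod 16 = 0


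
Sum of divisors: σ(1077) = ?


Divisors of 1077: 1, 3, 359, 1077
Sum = 1 + 3 + 359 + 1077 = 1440

σ(1077) = 1440


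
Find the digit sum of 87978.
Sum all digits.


8 + 7 + 9 + 7 + 8 = 39


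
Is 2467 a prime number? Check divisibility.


Check divisors up to sqrt(2467) = 49.6689
No divisors found.
2467 is prime.

Yes, 2467 is prime


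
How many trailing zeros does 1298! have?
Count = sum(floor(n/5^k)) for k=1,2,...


floor(1298/5) = 259
floor(1298/25) = 51
floor(1298/125) = 10
floor(1298/625) = 2
Total = 322

322 trailing zeros


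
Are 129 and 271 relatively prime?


Euclidean algorithm:
271 = 2 * 129 + 13
129 = 9 * 13 + 12
13 = 1 * 12 + 1
12 = 12 * 1 + 0
GCD(129, 271) = 1

Yes, coprime (GCD = 1)


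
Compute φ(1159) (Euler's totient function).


1159 = 19 × 61
Prime factors: 19, 61
φ(1159) = 1159 × (1-1/19) × (1-1/61)
= 1159 × 18/19 × 60/61 = 1080

φ(1159) = 1080


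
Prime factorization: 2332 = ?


2332 / 2 = 1166
1166 / 2 = 583
583 / 11 = 53
53 / 53 = 1
2332 = 2^2 × 11 × 53


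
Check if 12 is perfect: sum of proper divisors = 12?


Proper divisors of 12: 1, 2, 3, 4, 6
Sum = 1 + 2 + 3 + 4 + 6 = 16

No, 12 is not perfect (16 ≠ 12)


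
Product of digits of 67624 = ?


6 × 7 × 6 × 2 × 4 = 2016


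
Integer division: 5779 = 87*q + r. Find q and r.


5779 = 87 * 66 + 37
Check: 5742 + 37 = 5779

q = 66, r = 37


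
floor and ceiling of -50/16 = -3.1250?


-50/16 = -3.1250
floor = -4
ceil = -3

floor = -4, ceil = -3


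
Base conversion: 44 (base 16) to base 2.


44 (base 16) = 68 (decimal)
68 (decimal) = 1000100 (base 2)


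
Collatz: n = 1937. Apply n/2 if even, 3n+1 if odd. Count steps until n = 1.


1937 → 5812 → 2906 → 1453 → 4360 → 2180 → 1090 → 545 → 1636 → 818 → 409 → 1228 → 614 → 307 → 922 → 461 → 1384 → 692 → 346 → 173 → 520 → 260 → 130 → 65 → 196 → 98 → 49 → 148 → 74 → 37 → 112 → 56 → 28 → 14 → 7 → 22 → 11 → 34 → 17 → 52 → 26 → 13 → 40 → 20 → 10 → 5 → 16 → 8 → 4 → 2 → 1
Total steps = 50

50 steps


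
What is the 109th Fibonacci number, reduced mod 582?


F(k) mod 582 for k=1..109:
1, 1, 2, 3, 5, 8, 13, 21, 34, 55, 89, 144, 233, 377, 28, 405, 433, 256, 107, 363, 470, 251, 139, 390, 529, 337, 284, 39, 323, 362, 103, 465, 568, 451, 437, 306, 161, 467, 46, 513, 559, 490, 467, 375, 260, 53, 313, 366, 97, 463, 560, 441, 419, 278, 115, 393, 508, 319, 245, 564, 227, 209, 436, 63, 499, 562, 479, 459, 356, 233, 7, 240, 247, 487, 152, 57, 209, 266, 475, 159, 52, 211, 263, 474, 155, 47, 202, 249, 451, 118, 569, 105, 92, 197, 289, 486, 193, 97, 290, 387, 95, 482, 577, 477, 472, 367, 257, 42, 299
F(109) mod 582 = 299


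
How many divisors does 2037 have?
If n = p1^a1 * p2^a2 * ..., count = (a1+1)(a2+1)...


2037 = 3^1 × 7^1 × 97^1
d(2037) = (1+1) × (1+1) × (1+1) = 8

8 divisors


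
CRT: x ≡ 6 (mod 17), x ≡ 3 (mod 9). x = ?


M = 17*9 = 153
M1 = M/17 = 9, M2 = M/9 = 17
M1^(-1) mod 17 = 2, M2^(-1) mod 9 = 8
x = 6*9*2 + 3*17*8 = 516
516 mod 153 = 57
Check: 57 mod 17 = 6 ✓, 57 mod 9 = 3 ✓

x ≡ 57 (mod 153)


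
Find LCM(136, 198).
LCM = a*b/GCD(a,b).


GCD(136, 198) = 2
LCM = 136*198/2 = 26928/2 = 13464

LCM = 13464


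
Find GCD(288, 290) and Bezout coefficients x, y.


Tabular extended Euclidean (each row: r = 288*s + 290*t):
r=288, s=1, t=0
r=290, s=0, t=1
q=0: r=288, s=1, t=0   [288*(1) + 290*(0) = 288]
q=1: r=2, s=-1, t=1   [288*(-1) + 290*(1) = 2]
q=144: r=0, s=145, t=-144   [288*(145) + 290*(-144) = 0]
GCD = 2; from the row with r=2: x=-1, y=1
Check: 288*(-1) + 290*(1) = -288 + 290 = 2

GCD = 2, x = -1, y = 1


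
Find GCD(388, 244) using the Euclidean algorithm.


388 = 1 * 244 + 144
244 = 1 * 144 + 100
144 = 1 * 100 + 44
100 = 2 * 44 + 12
44 = 3 * 12 + 8
12 = 1 * 8 + 4
8 = 2 * 4 + 0
GCD = 4


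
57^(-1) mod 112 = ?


Use the extended Euclidean algorithm on (112, 57); each row r = 112*s + 57*t:
r=112, s=1, t=0
r=57, s=0, t=1
q=1: r=55, s=1, t=-1   [112*(1) + 57*(-1) = 55]
q=1: r=2, s=-1, t=2   [112*(-1) + 57*(2) = 2]
q=27: r=1, s=28, t=-55   [112*(28) + 57*(-55) = 1]
q=2: r=0, s=-57, t=112   [112*(-57) + 57*(112) = 0]
GCD = 1 with t = -55, so 57*(-55) ≡ 1 (mod 112)
Inverse = -55 mod 112 = 57
Check: 57 * 57 = 3249 ≡ 1 (mod 112)

57^(-1) ≡ 57 (mod 112)


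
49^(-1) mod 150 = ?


Use the extended Euclidean algorithm on (150, 49); each row r = 150*s + 49*t:
r=150, s=1, t=0
r=49, s=0, t=1
q=3: r=3, s=1, t=-3   [150*(1) + 49*(-3) = 3]
q=16: r=1, s=-16, t=49   [150*(-16) + 49*(49) = 1]
q=3: r=0, s=49, t=-150   [150*(49) + 49*(-150) = 0]
GCD = 1 with t = 49, so 49*(49) ≡ 1 (mod 150)
Inverse = 49 mod 150 = 49
Check: 49 * 49 = 2401 ≡ 1 (mod 150)

49^(-1) ≡ 49 (mod 150)


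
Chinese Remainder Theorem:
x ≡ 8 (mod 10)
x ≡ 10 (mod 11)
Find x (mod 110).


M = 10*11 = 110
M1 = M/10 = 11, M2 = M/11 = 10
M1^(-1) mod 10 = 1, M2^(-1) mod 11 = 10
x = 8*11*1 + 10*10*10 = 1088
1088 mod 110 = 98
Check: 98 mod 10 = 8 ✓, 98 mod 11 = 10 ✓

x ≡ 98 (mod 110)


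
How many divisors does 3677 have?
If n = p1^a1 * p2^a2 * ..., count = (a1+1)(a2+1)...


3677 = 3677^1
d(3677) = (1+1) = 2

2 divisors


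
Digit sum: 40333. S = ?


4 + 0 + 3 + 3 + 3 = 13


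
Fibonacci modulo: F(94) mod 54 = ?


F(k) mod 54 for k=1..94:
1, 1, 2, 3, 5, 8, 13, 21, 34, 1, 35, 36, 17, 53, 16, 15, 31, 46, 23, 15, 38, 53, 37, 36, 19, 1, 20, 21, 41, 8, 49, 3, 52, 1, 53, 0, 53, 53, 52, 51, 49, 46, 41, 33, 20, 53, 19, 18, 37, 1, 38, 39, 23, 8, 31, 39, 16, 1, 17, 18, 35, 53, 34, 33, 13, 46, 5, 51, 2, 53, 1, 0, 1, 1, 2, 3, 5, 8, 13, 21, 34, 1, 35, 36, 17, 53, 16, 15, 31, 46, 23, 15, 38, 53
F(94) mod 54 = 53


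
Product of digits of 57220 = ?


5 × 7 × 2 × 2 × 0 = 0


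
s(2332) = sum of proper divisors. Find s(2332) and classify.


Proper divisors: 1, 2, 4, 11, 22, 44, 53, 106, 212, 583, 1166
Sum = 1 + 2 + 4 + 11 + 22 + 44 + 53 + 106 + 212 + 583 + 1166 = 2204
2204 < 2332 → deficient

s(2332) = 2204 (deficient)


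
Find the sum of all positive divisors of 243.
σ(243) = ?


Divisors of 243: 1, 3, 9, 27, 81, 243
Sum = 1 + 3 + 9 + 27 + 81 + 243 = 364

σ(243) = 364


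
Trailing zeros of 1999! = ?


floor(1999/5) = 399
floor(1999/25) = 79
floor(1999/125) = 15
floor(1999/625) = 3
Total = 496

496 trailing zeros


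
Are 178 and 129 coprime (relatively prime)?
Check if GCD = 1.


Euclidean algorithm:
178 = 1 * 129 + 49
129 = 2 * 49 + 31
49 = 1 * 31 + 18
31 = 1 * 18 + 13
18 = 1 * 13 + 5
13 = 2 * 5 + 3
5 = 1 * 3 + 2
3 = 1 * 2 + 1
2 = 2 * 1 + 0
GCD(178, 129) = 1

Yes, coprime (GCD = 1)


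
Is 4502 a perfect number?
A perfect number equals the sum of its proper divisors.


Proper divisors of 4502: 1, 2, 2251
Sum = 1 + 2 + 2251 = 2254

No, 4502 is not perfect (2254 ≠ 4502)


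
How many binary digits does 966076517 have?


966076517 in base 2 = 111001100101010010100001100101
Number of digits = 30

30 digits (base 2)


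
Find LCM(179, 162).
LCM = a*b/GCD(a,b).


GCD(179, 162) = 1
LCM = 179*162/1 = 28998/1 = 28998

LCM = 28998


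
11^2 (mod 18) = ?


11^1 mod 18 = 11
11^2 mod 18 = 13


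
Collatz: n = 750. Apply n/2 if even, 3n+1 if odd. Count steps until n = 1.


750 → 375 → 1126 → 563 → 1690 → 845 → 2536 → 1268 → 634 → 317 → 952 → 476 → 238 → 119 → 358 → 179 → 538 → 269 → 808 → 404 → 202 → 101 → 304 → 152 → 76 → 38 → 19 → 58 → 29 → 88 → 44 → 22 → 11 → 34 → 17 → 52 → 26 → 13 → 40 → 20 → 10 → 5 → 16 → 8 → 4 → 2 → 1
Total steps = 46

46 steps


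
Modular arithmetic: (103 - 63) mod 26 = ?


103 - 63 = 40
40 mod 26 = 14


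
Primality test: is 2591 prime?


Check divisors up to sqrt(2591) = 50.9019
No divisors found.
2591 is prime.

Yes, 2591 is prime


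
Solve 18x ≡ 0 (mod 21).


GCD(18, 21) = 3 divides 0
Divide: 6x ≡ 0 (mod 7)
x ≡ 0 (mod 7)


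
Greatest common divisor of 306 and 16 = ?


306 = 19 * 16 + 2
16 = 8 * 2 + 0
GCD = 2


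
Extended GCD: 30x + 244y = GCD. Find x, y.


Tabular extended Euclidean (each row: r = 30*s + 244*t):
r=30, s=1, t=0
r=244, s=0, t=1
q=0: r=30, s=1, t=0   [30*(1) + 244*(0) = 30]
q=8: r=4, s=-8, t=1   [30*(-8) + 244*(1) = 4]
q=7: r=2, s=57, t=-7   [30*(57) + 244*(-7) = 2]
q=2: r=0, s=-122, t=15   [30*(-122) + 244*(15) = 0]
GCD = 2; from the row with r=2: x=57, y=-7
Check: 30*(57) + 244*(-7) = 1710 - 1708 = 2

GCD = 2, x = 57, y = -7


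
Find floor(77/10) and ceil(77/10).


77/10 = 7.7000
floor = 7
ceil = 8

floor = 7, ceil = 8


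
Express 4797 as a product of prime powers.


4797 / 3 = 1599
1599 / 3 = 533
533 / 13 = 41
41 / 41 = 1
4797 = 3^2 × 13 × 41


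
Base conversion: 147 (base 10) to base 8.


147 (base 10) = 147 (decimal)
147 (decimal) = 223 (base 8)


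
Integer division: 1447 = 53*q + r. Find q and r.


1447 = 53 * 27 + 16
Check: 1431 + 16 = 1447

q = 27, r = 16


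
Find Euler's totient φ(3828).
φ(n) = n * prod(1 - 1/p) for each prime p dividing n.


3828 = 2^2 × 3 × 11 × 29
Prime factors: 2, 3, 11, 29
φ(3828) = 3828 × (1-1/2) × (1-1/3) × (1-1/11) × (1-1/29)
= 3828 × 1/2 × 2/3 × 10/11 × 28/29 = 1120

φ(3828) = 1120


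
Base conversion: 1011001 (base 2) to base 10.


1011001 (base 2) = 89 (decimal)
89 (decimal) = 89 (base 10)


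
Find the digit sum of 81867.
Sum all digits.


8 + 1 + 8 + 6 + 7 = 30


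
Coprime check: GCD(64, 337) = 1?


Euclidean algorithm:
337 = 5 * 64 + 17
64 = 3 * 17 + 13
17 = 1 * 13 + 4
13 = 3 * 4 + 1
4 = 4 * 1 + 0
GCD(64, 337) = 1

Yes, coprime (GCD = 1)


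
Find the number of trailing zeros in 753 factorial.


floor(753/5) = 150
floor(753/25) = 30
floor(753/125) = 6
floor(753/625) = 1
Total = 187

187 trailing zeros


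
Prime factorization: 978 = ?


978 / 2 = 489
489 / 3 = 163
163 / 163 = 1
978 = 2 × 3 × 163


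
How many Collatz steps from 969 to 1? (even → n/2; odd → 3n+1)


969 → 2908 → 1454 → 727 → 2182 → 1091 → 3274 → 1637 → 4912 → 2456 → 1228 → 614 → 307 → 922 → 461 → 1384 → 692 → 346 → 173 → 520 → 260 → 130 → 65 → 196 → 98 → 49 → 148 → 74 → 37 → 112 → 56 → 28 → 14 → 7 → 22 → 11 → 34 → 17 → 52 → 26 → 13 → 40 → 20 → 10 → 5 → 16 → 8 → 4 → 2 → 1
Total steps = 49

49 steps


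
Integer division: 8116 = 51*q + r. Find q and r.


8116 = 51 * 159 + 7
Check: 8109 + 7 = 8116

q = 159, r = 7


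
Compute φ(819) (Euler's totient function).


819 = 3^2 × 7 × 13
Prime factors: 3, 7, 13
φ(819) = 819 × (1-1/3) × (1-1/7) × (1-1/13)
= 819 × 2/3 × 6/7 × 12/13 = 432

φ(819) = 432


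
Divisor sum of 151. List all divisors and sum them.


Divisors of 151: 1, 151
Sum = 1 + 151 = 152

σ(151) = 152


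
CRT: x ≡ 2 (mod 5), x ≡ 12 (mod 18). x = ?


M = 5*18 = 90
M1 = M/5 = 18, M2 = M/18 = 5
M1^(-1) mod 5 = 2, M2^(-1) mod 18 = 11
x = 2*18*2 + 12*5*11 = 732
732 mod 90 = 12
Check: 12 mod 5 = 2 ✓, 12 mod 18 = 12 ✓

x ≡ 12 (mod 90)


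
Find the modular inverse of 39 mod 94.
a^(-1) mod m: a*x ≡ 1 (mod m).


Use the extended Euclidean algorithm on (94, 39); each row r = 94*s + 39*t:
r=94, s=1, t=0
r=39, s=0, t=1
q=2: r=16, s=1, t=-2   [94*(1) + 39*(-2) = 16]
q=2: r=7, s=-2, t=5   [94*(-2) + 39*(5) = 7]
q=2: r=2, s=5, t=-12   [94*(5) + 39*(-12) = 2]
q=3: r=1, s=-17, t=41   [94*(-17) + 39*(41) = 1]
q=2: r=0, s=39, t=-94   [94*(39) + 39*(-94) = 0]
GCD = 1 with t = 41, so 39*(41) ≡ 1 (mod 94)
Inverse = 41 mod 94 = 41
Check: 39 * 41 = 1599 ≡ 1 (mod 94)

39^(-1) ≡ 41 (mod 94)


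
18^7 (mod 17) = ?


18^1 mod 17 = 1
18^2 mod 17 = 1
18^3 mod 17 = 1
18^4 mod 17 = 1
18^5 mod 17 = 1
18^6 mod 17 = 1
18^7 mod 17 = 1


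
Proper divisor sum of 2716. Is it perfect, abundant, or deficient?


Proper divisors: 1, 2, 4, 7, 14, 28, 97, 194, 388, 679, 1358
Sum = 1 + 2 + 4 + 7 + 14 + 28 + 97 + 194 + 388 + 679 + 1358 = 2772
2772 > 2716 → abundant

s(2716) = 2772 (abundant)


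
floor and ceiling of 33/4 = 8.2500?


33/4 = 8.2500
floor = 8
ceil = 9

floor = 8, ceil = 9


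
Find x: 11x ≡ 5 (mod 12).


GCD(11, 12) = 1, unique solution
a^(-1) mod 12 = 11
x = 11 * 5 mod 12 = 7

x ≡ 7 (mod 12)


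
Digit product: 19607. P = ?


1 × 9 × 6 × 0 × 7 = 0


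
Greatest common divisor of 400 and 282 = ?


400 = 1 * 282 + 118
282 = 2 * 118 + 46
118 = 2 * 46 + 26
46 = 1 * 26 + 20
26 = 1 * 20 + 6
20 = 3 * 6 + 2
6 = 3 * 2 + 0
GCD = 2


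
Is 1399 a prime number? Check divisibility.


Check divisors up to sqrt(1399) = 37.4032
No divisors found.
1399 is prime.

Yes, 1399 is prime


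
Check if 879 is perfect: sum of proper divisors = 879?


Proper divisors of 879: 1, 3, 293
Sum = 1 + 3 + 293 = 297

No, 879 is not perfect (297 ≠ 879)


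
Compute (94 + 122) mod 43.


94 + 122 = 216
216 mod 43 = 1


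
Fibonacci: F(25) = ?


Sequence: 1, 1, 2, 3, 5, 8, 13, 21, 34, 55, 89, 144, 233, 377, 610, 987, 1597, 2584, 4181, 6765, 10946, 17711, 28657, 46368, 75025
F(25) = 75025


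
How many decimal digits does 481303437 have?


481303437 has 9 digits in base 10
floor(log10(481303437)) + 1 = floor(8.6824) + 1 = 9

9 digits (base 10)


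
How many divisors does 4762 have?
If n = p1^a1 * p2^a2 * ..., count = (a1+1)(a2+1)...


4762 = 2^1 × 2381^1
d(4762) = (1+1) × (1+1) = 4

4 divisors


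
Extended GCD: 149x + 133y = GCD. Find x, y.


Tabular extended Euclidean (each row: r = 149*s + 133*t):
r=149, s=1, t=0
r=133, s=0, t=1
q=1: r=16, s=1, t=-1   [149*(1) + 133*(-1) = 16]
q=8: r=5, s=-8, t=9   [149*(-8) + 133*(9) = 5]
q=3: r=1, s=25, t=-28   [149*(25) + 133*(-28) = 1]
q=5: r=0, s=-133, t=149   [149*(-133) + 133*(149) = 0]
GCD = 1; from the row with r=1: x=25, y=-28
Check: 149*(25) + 133*(-28) = 3725 - 3724 = 1

GCD = 1, x = 25, y = -28


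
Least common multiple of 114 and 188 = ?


GCD(114, 188) = 2
LCM = 114*188/2 = 21432/2 = 10716

LCM = 10716


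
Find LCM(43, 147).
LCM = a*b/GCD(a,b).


GCD(43, 147) = 1
LCM = 43*147/1 = 6321/1 = 6321

LCM = 6321


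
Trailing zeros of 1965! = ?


floor(1965/5) = 393
floor(1965/25) = 78
floor(1965/125) = 15
floor(1965/625) = 3
Total = 489

489 trailing zeros


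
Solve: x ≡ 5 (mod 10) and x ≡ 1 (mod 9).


M = 10*9 = 90
M1 = M/10 = 9, M2 = M/9 = 10
M1^(-1) mod 10 = 9, M2^(-1) mod 9 = 1
x = 5*9*9 + 1*10*1 = 415
415 mod 90 = 55
Check: 55 mod 10 = 5 ✓, 55 mod 9 = 1 ✓

x ≡ 55 (mod 90)


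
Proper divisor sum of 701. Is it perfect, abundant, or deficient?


Proper divisors: 1
Sum = 1 = 1
1 < 701 → deficient

s(701) = 1 (deficient)


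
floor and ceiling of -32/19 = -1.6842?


-32/19 = -1.6842
floor = -2
ceil = -1

floor = -2, ceil = -1


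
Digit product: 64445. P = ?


6 × 4 × 4 × 4 × 5 = 1920


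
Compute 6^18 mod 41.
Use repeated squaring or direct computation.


6^1 mod 41 = 6
6^2 mod 41 = 36
6^3 mod 41 = 11
6^4 mod 41 = 25
6^5 mod 41 = 27
6^6 mod 41 = 39
6^7 mod 41 = 29
6^8 mod 41 = 10
6^9 mod 41 = 19
6^10 mod 41 = 32
6^11 mod 41 = 28
6^12 mod 41 = 4
6^13 mod 41 = 24
6^14 mod 41 = 21
6^15 mod 41 = 3
6^16 mod 41 = 18
6^17 mod 41 = 26
6^18 mod 41 = 33


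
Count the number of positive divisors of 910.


910 = 2^1 × 5^1 × 7^1 × 13^1
d(910) = (1+1) × (1+1) × (1+1) × (1+1) = 16

16 divisors


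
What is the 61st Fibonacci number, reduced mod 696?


F(k) mod 696 for k=1..61:
1, 1, 2, 3, 5, 8, 13, 21, 34, 55, 89, 144, 233, 377, 610, 291, 205, 496, 5, 501, 506, 311, 121, 432, 553, 289, 146, 435, 581, 320, 205, 525, 34, 559, 593, 456, 353, 113, 466, 579, 349, 232, 581, 117, 2, 119, 121, 240, 361, 601, 266, 171, 437, 608, 349, 261, 610, 175, 89, 264, 353
F(61) mod 696 = 353


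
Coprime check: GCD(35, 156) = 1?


Euclidean algorithm:
156 = 4 * 35 + 16
35 = 2 * 16 + 3
16 = 5 * 3 + 1
3 = 3 * 1 + 0
GCD(35, 156) = 1

Yes, coprime (GCD = 1)


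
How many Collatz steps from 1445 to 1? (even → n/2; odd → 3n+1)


1445 → 4336 → 2168 → 1084 → 542 → 271 → 814 → 407 → 1222 → 611 → 1834 → 917 → 2752 → 1376 → 688 → 344 → 172 → 86 → 43 → 130 → 65 → 196 → 98 → 49 → 148 → 74 → 37 → 112 → 56 → 28 → 14 → 7 → 22 → 11 → 34 → 17 → 52 → 26 → 13 → 40 → 20 → 10 → 5 → 16 → 8 → 4 → 2 → 1
Total steps = 47

47 steps


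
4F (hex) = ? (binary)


4F (base 16) = 79 (decimal)
79 (decimal) = 1001111 (base 2)


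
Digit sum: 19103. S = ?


1 + 9 + 1 + 0 + 3 = 14


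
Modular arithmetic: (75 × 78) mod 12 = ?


75 × 78 = 5850
5850 mod 12 = 6


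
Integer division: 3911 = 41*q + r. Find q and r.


3911 = 41 * 95 + 16
Check: 3895 + 16 = 3911

q = 95, r = 16


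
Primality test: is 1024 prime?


1024 / 2 = 512 (exact division)
1024 is NOT prime.

No, 1024 is not prime


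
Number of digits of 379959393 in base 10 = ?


379959393 has 9 digits in base 10
floor(log10(379959393)) + 1 = floor(8.5797) + 1 = 9

9 digits (base 10)


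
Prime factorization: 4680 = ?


4680 / 2 = 2340
2340 / 2 = 1170
1170 / 2 = 585
585 / 3 = 195
195 / 3 = 65
65 / 5 = 13
13 / 13 = 1
4680 = 2^3 × 3^2 × 5 × 13


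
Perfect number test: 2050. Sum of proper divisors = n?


Proper divisors of 2050: 1, 2, 5, 10, 25, 41, 50, 82, 205, 410, 1025
Sum = 1 + 2 + 5 + 10 + 25 + 41 + 50 + 82 + 205 + 410 + 1025 = 1856

No, 2050 is not perfect (1856 ≠ 2050)


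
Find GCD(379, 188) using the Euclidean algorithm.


379 = 2 * 188 + 3
188 = 62 * 3 + 2
3 = 1 * 2 + 1
2 = 2 * 1 + 0
GCD = 1


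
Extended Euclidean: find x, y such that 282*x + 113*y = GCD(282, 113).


Tabular extended Euclidean (each row: r = 282*s + 113*t):
r=282, s=1, t=0
r=113, s=0, t=1
q=2: r=56, s=1, t=-2   [282*(1) + 113*(-2) = 56]
q=2: r=1, s=-2, t=5   [282*(-2) + 113*(5) = 1]
q=56: r=0, s=113, t=-282   [282*(113) + 113*(-282) = 0]
GCD = 1; from the row with r=1: x=-2, y=5
Check: 282*(-2) + 113*(5) = -564 + 565 = 1

GCD = 1, x = -2, y = 5


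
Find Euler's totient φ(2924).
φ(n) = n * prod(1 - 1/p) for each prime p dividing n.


2924 = 2^2 × 17 × 43
Prime factors: 2, 17, 43
φ(2924) = 2924 × (1-1/2) × (1-1/17) × (1-1/43)
= 2924 × 1/2 × 16/17 × 42/43 = 1344

φ(2924) = 1344


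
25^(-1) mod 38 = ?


Use the extended Euclidean algorithm on (38, 25); each row r = 38*s + 25*t:
r=38, s=1, t=0
r=25, s=0, t=1
q=1: r=13, s=1, t=-1   [38*(1) + 25*(-1) = 13]
q=1: r=12, s=-1, t=2   [38*(-1) + 25*(2) = 12]
q=1: r=1, s=2, t=-3   [38*(2) + 25*(-3) = 1]
q=12: r=0, s=-25, t=38   [38*(-25) + 25*(38) = 0]
GCD = 1 with t = -3, so 25*(-3) ≡ 1 (mod 38)
Inverse = -3 mod 38 = 35
Check: 25 * 35 = 875 ≡ 1 (mod 38)

25^(-1) ≡ 35 (mod 38)


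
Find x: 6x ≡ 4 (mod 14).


GCD(6, 14) = 2 divides 4
Divide: 3x ≡ 2 (mod 7)
x ≡ 3 (mod 7)


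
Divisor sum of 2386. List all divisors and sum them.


Divisors of 2386: 1, 2, 1193, 2386
Sum = 1 + 2 + 1193 + 2386 = 3582

σ(2386) = 3582


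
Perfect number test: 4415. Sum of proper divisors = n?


Proper divisors of 4415: 1, 5, 883
Sum = 1 + 5 + 883 = 889

No, 4415 is not perfect (889 ≠ 4415)


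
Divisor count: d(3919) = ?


3919 = 3919^1
d(3919) = (1+1) = 2

2 divisors


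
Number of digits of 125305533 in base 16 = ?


125305533 in base 16 = 77802BD
Number of digits = 7

7 digits (base 16)


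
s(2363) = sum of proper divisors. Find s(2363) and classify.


Proper divisors: 1, 17, 139
Sum = 1 + 17 + 139 = 157
157 < 2363 → deficient

s(2363) = 157 (deficient)


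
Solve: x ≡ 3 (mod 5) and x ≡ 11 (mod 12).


M = 5*12 = 60
M1 = M/5 = 12, M2 = M/12 = 5
M1^(-1) mod 5 = 3, M2^(-1) mod 12 = 5
x = 3*12*3 + 11*5*5 = 383
383 mod 60 = 23
Check: 23 mod 5 = 3 ✓, 23 mod 12 = 11 ✓

x ≡ 23 (mod 60)


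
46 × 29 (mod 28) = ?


46 × 29 = 1334
1334 mod 28 = 18
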